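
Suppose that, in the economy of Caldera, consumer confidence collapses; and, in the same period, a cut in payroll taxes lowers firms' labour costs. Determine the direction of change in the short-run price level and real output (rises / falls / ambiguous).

The first event is a negative demand shock: AD shifts left, which by itself pushes P down and Y down.
The second is a favourable supply shock: SRAS shifts right, which by itself pushes P down and Y up.
Both shocks push P down, so P falls. The two shocks push Y in opposite directions, so the effect on Y is ambiguous.

Price level: falls; output: ambiguous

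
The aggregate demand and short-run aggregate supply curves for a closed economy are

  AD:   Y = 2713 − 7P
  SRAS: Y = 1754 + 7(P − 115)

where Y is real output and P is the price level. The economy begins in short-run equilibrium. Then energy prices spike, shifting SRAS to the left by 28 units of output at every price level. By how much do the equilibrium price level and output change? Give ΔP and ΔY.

ΔP = +2, ΔY = -14

This is a negative supply shock: SRAS shifts left.
New SRAS: Y = 921 + 7P.
Set AD = SRAS: 2713 − 7P = 921 + 7P, so 1792 = 14P and P = 128.
Y = 2713 − 7·128 = 1817.
Initially P = 126, Y = 1831, so ΔP = +2 and ΔY = -14.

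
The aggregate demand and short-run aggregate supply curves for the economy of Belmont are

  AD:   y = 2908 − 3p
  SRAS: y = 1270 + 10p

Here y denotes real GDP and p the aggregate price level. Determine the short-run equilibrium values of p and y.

Set AD = SRAS: 2908 − 3p = 1270 + 10p, so 1638 = 13p and p = 126.
Then y = 2908 − 3·126 = 2530.

p = 126, y = 2530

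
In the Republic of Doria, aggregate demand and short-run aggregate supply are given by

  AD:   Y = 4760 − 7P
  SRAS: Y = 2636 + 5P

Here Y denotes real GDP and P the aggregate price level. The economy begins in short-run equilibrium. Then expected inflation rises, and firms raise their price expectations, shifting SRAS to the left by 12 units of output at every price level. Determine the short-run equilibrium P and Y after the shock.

P = 178, Y = 3514

This is a negative supply shock: SRAS shifts left.
New SRAS: Y = 2624 + 5P.
Set AD = SRAS: 4760 − 7P = 2624 + 5P, so 2136 = 12P and P = 178.
Y = 4760 − 7·178 = 3514.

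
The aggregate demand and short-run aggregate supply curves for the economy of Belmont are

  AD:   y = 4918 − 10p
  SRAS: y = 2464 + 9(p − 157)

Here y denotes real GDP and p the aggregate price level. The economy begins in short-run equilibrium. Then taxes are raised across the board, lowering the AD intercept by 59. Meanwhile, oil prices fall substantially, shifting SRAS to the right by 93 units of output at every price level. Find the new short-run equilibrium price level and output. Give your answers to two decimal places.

p = 195.53, y = 2903.74

After both shocks: AD is y = 4859 − 10p and SRAS is y = 1144 + 9p.
Setting them equal: 3715 = 19p, so p = 195.53.
Substituting into AD, y = 2903.74.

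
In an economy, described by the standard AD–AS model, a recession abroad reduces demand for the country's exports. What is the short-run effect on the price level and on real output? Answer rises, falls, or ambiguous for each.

Price level: falls; output: falls

This is a negative demand shock: AD shifts left.
Moving along the upward-sloping SRAS curve, P falls and Y falls.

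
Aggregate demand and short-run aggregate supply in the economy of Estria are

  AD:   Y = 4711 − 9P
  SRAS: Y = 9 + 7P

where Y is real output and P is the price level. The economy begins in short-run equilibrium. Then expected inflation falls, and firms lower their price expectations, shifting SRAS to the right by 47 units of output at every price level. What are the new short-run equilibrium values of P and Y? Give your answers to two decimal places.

This is a positive supply shock: SRAS shifts right.
New SRAS: Y = 56 + 7P.
Set AD = SRAS: 4711 − 9P = 56 + 7P, so 4655 = 16P and P = 290.94.
Substituting into AD, Y = 2092.56.

P = 290.94, Y = 2092.56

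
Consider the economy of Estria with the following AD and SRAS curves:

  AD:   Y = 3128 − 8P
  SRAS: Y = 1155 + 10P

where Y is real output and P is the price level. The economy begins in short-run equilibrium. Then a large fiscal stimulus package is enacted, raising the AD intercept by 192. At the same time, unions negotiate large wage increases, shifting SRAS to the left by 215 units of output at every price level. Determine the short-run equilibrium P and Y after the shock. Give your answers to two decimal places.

P = 132.22, Y = 2262.22

After both shocks: AD is Y = 3320 − 8P and SRAS is Y = 940 + 10P.
Setting them equal: 2380 = 18P, so P = 132.22.
Substituting into AD, Y = 2262.22.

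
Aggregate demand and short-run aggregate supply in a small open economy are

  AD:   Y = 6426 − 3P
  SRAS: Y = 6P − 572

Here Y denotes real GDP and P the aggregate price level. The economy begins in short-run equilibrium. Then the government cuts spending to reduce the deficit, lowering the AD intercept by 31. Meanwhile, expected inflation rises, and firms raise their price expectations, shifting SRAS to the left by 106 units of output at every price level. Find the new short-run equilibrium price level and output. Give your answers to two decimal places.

P = 785.89, Y = 4037.33

After both shocks: AD is Y = 6395 − 3P and SRAS is Y = 6P − 678.
Setting them equal: 7073 = 9P, so P = 785.89.
Substituting into AD, Y = 4037.33.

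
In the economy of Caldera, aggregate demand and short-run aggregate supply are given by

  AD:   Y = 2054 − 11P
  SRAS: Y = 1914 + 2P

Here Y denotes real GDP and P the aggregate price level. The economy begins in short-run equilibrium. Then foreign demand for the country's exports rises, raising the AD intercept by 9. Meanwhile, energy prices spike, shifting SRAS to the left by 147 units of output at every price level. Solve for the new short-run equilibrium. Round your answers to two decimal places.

After both shocks: AD is Y = 2063 − 11P and SRAS is Y = 1767 + 2P.
Setting them equal: 296 = 13P, so P = 22.77.
Substituting into AD, Y = 1812.54.

P = 22.77, Y = 1812.54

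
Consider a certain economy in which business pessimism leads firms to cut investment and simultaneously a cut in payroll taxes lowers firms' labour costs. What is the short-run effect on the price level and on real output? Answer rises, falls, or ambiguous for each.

The first event is a negative demand shock: AD shifts left, which by itself pushes P down and Y down.
The second is a favourable supply shock: SRAS shifts right, which by itself pushes P down and Y up.
Both shocks push P down, so P falls. The two shocks push Y in opposite directions, so the effect on Y is ambiguous.

Price level: falls; output: ambiguous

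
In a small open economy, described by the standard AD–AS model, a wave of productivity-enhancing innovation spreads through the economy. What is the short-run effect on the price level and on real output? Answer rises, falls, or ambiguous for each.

This is a favourable supply shock: SRAS shifts right.
Moving along the downward-sloping AD curve, P falls and Y rises.

Price level: falls; output: rises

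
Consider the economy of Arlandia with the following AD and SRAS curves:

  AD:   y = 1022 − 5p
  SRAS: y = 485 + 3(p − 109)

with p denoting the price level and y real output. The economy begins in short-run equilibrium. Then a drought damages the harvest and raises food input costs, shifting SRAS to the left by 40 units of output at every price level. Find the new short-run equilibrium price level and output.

p = 113, y = 457

This is a negative supply shock: SRAS shifts left.
New SRAS: y = 118 + 3p.
Set AD = SRAS: 1022 − 5p = 118 + 3p, so 904 = 8p and p = 113.
y = 1022 − 5·113 = 457.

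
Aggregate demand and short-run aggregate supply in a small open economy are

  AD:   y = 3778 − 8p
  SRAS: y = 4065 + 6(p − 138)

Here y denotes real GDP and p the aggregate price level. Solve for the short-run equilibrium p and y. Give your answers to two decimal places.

p = 38.64, y = 3468.86

Write SRAS as y = 4065 + 6p − 828 = 3237 + 6p.
Set AD = SRAS: 3778 − 8p = 3237 + 6p, so 541 = 14p and p = 38.64.
Substituting into AD, y = 3778 − 8p = 3468.86.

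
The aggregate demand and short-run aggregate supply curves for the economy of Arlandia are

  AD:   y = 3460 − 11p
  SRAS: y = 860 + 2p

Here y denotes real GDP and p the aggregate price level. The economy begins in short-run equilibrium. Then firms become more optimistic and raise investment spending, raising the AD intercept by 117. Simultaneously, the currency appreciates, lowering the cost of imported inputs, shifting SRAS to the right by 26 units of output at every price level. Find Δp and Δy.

After both shocks: AD is y = 3577 − 11p and SRAS is y = 886 + 2p.
Setting them equal: 2691 = 13p, so p = 207.
y = 3577 − 11·207 = 1300.
Initially p = 200, y = 1260, so Δp = +7 and Δy = +40.

Δp = +7, Δy = +40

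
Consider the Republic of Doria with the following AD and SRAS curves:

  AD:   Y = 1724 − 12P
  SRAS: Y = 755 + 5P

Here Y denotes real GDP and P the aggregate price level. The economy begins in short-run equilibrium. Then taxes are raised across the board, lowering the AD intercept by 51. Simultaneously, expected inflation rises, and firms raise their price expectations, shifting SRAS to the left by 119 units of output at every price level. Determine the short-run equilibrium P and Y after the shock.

P = 61, Y = 941

After both shocks: AD is Y = 1673 − 12P and SRAS is Y = 636 + 5P.
Setting them equal: 1037 = 17P, so P = 61.
Y = 1673 − 12·61 = 941.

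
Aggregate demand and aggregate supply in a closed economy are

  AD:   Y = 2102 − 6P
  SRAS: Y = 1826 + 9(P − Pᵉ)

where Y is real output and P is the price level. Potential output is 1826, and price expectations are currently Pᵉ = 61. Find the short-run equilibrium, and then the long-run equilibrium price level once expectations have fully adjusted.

Short run: P = 55, Y = 1772. Long run: P = 46.

Short run: with Pᵉ = 61, SRAS is Y = 1277 + 9P. Setting AD = SRAS gives 825 = 15P, so P = 55 and Y = 2102 − 6·55 = 1772.
Output 1772 is below potential 1826, so over time expected prices fall and SRAS shifts right until Y returns to 1826.
Long run: Y = 1826 on the AD curve gives 1826 = 2102 − 6P, so P = 46.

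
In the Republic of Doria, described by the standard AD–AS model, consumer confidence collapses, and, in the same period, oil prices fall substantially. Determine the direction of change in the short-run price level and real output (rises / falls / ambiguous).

The first event is a negative demand shock: AD shifts left, which by itself pushes P down and Y down.
The second is a favourable supply shock: SRAS shifts right, which by itself pushes P down and Y up.
Both shocks push P down, so P falls. The two shocks push Y in opposite directions, so the effect on Y is ambiguous.

Price level: falls; output: ambiguous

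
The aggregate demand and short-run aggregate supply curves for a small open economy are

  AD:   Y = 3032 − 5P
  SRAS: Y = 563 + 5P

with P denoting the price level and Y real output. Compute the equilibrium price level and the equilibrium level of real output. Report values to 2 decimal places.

Set AD = SRAS: 3032 − 5P = 563 + 5P, so 2469 = 10P and P = 246.90.
Substituting into AD, Y = 3032 − 5P = 1797.50.

P = 246.90, Y = 1797.50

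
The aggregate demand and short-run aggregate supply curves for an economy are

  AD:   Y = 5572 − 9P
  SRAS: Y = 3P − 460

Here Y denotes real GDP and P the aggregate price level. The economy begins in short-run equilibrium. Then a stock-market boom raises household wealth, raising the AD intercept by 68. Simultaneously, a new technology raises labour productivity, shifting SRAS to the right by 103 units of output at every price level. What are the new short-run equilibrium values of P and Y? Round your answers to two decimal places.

After both shocks: AD is Y = 5640 − 9P and SRAS is Y = 3P − 357.
Setting them equal: 5997 = 12P, so P = 499.75.
Substituting into AD, Y = 1142.25.

P = 499.75, Y = 1142.25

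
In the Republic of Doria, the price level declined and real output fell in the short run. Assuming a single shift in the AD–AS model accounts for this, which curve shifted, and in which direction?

P fell and Y fell. An AD shift moves P and Y in the same direction; an SRAS shift moves them in opposite directions.
Here P and Y moved in the same direction, so the AD curve shifted.
Since Y fell, AD shifted left.

AD shifted left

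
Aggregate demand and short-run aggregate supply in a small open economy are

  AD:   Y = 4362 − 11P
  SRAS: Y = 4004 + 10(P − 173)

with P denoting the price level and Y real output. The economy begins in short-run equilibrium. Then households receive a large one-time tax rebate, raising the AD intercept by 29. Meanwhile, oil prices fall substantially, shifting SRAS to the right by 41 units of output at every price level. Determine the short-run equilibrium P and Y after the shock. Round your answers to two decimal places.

P = 98.86, Y = 3303.57

After both shocks: AD is Y = 4391 − 11P and SRAS is Y = 2315 + 10P.
Setting them equal: 2076 = 21P, so P = 98.86.
Substituting into AD, Y = 3303.57.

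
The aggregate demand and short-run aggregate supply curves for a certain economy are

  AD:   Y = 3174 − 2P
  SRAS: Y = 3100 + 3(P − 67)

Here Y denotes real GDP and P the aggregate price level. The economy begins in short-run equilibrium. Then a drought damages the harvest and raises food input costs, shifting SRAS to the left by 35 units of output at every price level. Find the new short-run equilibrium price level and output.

This is a negative supply shock: SRAS shifts left.
New SRAS: Y = 2864 + 3P.
Set AD = SRAS: 3174 − 2P = 2864 + 3P, so 310 = 5P and P = 62.
Y = 3174 − 2·62 = 3050.

P = 62, Y = 3050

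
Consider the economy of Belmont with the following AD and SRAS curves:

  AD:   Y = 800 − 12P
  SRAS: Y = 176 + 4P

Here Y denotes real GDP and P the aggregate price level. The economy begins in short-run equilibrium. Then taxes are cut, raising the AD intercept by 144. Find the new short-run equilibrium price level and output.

P = 48, Y = 368

This is a positive demand shock: AD shifts right.
New AD: Y = 944 − 12P.
Set AD = SRAS: 944 − 12P = 176 + 4P, so 768 = 16P and P = 48.
Y = 944 − 12·48 = 368.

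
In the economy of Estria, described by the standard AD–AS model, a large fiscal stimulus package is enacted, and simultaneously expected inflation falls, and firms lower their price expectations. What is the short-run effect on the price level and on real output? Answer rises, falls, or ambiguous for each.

The first event is a positive demand shock: AD shifts right, which by itself pushes P up and Y up.
The second is a favourable supply shock: SRAS shifts right, which by itself pushes P down and Y up.
The two shocks push P in opposite directions, so the effect on P is ambiguous. Both shocks push Y up, so Y rises.

Price level: ambiguous; output: rises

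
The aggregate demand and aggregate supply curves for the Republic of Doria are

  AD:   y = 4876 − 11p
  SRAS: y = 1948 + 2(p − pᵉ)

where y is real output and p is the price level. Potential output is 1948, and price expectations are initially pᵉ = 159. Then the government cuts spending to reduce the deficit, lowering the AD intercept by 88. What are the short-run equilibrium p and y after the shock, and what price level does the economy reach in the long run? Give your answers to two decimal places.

Short run: p = 242.92, y = 2115.85. Long run: p = 258.18.

AD shifts left: new AD is y = 4788 − 11p. With pᵉ = 159, SRAS is y = 1630 + 2p.
Short run: 4788 − 11p = 1630 + 2p gives 3158 = 13p, so p = 242.92 and y = 4788 − 11p = 2115.85.
y = 2115.85 is above potential 1948; expectations adjust and SRAS shifts left until y = 1948.
Long run: on the new AD curve, 1948 = 4788 − 11p gives p = 258.18.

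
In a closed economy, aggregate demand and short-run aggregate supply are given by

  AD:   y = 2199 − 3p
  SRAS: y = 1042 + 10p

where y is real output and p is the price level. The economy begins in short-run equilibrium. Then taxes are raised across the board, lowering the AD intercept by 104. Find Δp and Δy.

This is a negative demand shock: AD shifts left.
New AD: y = 2095 − 3p.
Set AD = SRAS: 2095 − 3p = 1042 + 10p, so 1053 = 13p and p = 81.
y = 2095 − 3·81 = 1852.
Initially p = 89, y = 1932, so Δp = -8 and Δy = -80.

Δp = -8, Δy = -80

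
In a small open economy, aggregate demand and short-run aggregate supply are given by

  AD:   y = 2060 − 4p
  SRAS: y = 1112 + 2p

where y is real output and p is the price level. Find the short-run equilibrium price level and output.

Set AD = SRAS: 2060 − 4p = 1112 + 2p, so 948 = 6p and p = 158.
Then y = 2060 − 4·158 = 1428.

p = 158, y = 1428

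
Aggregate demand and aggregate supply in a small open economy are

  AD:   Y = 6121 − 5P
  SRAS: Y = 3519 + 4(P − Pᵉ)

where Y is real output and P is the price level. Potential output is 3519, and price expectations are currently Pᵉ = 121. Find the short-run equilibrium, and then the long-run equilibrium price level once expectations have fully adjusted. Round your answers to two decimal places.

Short run: with Pᵉ = 121, SRAS is Y = 3035 + 4P. Setting AD = SRAS gives 3086 = 9P, so P = 342.89 and Y = 6121 − 5P = 4406.56.
Output 4406.56 is above potential 3519, so over time expected prices rise and SRAS shifts left until Y returns to 3519.
Long run: Y = 3519 on the AD curve gives 3519 = 6121 − 5P, so P = 520.40.

Short run: P = 342.89, Y = 4406.56. Long run: P = 520.40.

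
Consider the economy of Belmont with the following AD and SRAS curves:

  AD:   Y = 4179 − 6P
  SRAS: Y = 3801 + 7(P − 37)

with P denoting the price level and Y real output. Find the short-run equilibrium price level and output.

P = 49, Y = 3885

Write SRAS as Y = 3801 + 7P − 259 = 3542 + 7P.
Set AD = SRAS: 4179 − 6P = 3542 + 7P, so 637 = 13P and P = 49.
Then Y = 4179 − 6·49 = 3885.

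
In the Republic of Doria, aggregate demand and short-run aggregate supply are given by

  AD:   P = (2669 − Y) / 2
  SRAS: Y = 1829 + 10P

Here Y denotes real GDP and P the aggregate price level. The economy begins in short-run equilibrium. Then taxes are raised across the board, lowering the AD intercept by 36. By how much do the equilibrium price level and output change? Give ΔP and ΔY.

ΔP = -3, ΔY = -30

This is a negative demand shock: AD shifts left.
New AD: Y = 2633 − 2P.
Set AD = SRAS: 2633 − 2P = 1829 + 10P, so 804 = 12P and P = 67.
Y = 2633 − 2·67 = 2499.
Initially P = 70, Y = 2529, so ΔP = -3 and ΔY = -30.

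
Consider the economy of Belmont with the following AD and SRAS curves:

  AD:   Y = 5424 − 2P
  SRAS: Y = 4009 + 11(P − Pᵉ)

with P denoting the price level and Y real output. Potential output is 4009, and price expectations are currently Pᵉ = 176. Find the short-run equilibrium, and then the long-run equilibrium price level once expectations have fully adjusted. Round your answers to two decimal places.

Short run: with Pᵉ = 176, SRAS is Y = 2073 + 11P. Setting AD = SRAS gives 3351 = 13P, so P = 257.77 and Y = 5424 − 2P = 4908.46.
Output 4908.46 is above potential 4009, so over time expected prices rise and SRAS shifts left until Y returns to 4009.
Long run: Y = 4009 on the AD curve gives 4009 = 5424 − 2P, so P = 707.50.

Short run: P = 257.77, Y = 4908.46. Long run: P = 707.50.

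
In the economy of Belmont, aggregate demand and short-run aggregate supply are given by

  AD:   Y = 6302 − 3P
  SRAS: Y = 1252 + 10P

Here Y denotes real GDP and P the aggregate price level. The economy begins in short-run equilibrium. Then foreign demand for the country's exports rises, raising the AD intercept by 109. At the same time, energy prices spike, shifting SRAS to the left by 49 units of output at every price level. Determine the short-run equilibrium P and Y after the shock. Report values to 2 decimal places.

After both shocks: AD is Y = 6411 − 3P and SRAS is Y = 1203 + 10P.
Setting them equal: 5208 = 13P, so P = 400.62.
Substituting into AD, Y = 5209.15.

P = 400.62, Y = 5209.15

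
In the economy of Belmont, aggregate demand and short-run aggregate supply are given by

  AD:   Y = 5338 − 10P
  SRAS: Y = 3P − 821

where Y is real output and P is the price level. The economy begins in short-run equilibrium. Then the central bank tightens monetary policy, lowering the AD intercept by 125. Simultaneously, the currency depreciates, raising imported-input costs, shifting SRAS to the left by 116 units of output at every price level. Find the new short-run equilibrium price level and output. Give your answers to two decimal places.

After both shocks: AD is Y = 5213 − 10P and SRAS is Y = 3P − 937.
Setting them equal: 6150 = 13P, so P = 473.08.
Substituting into AD, Y = 482.23.

P = 473.08, Y = 482.23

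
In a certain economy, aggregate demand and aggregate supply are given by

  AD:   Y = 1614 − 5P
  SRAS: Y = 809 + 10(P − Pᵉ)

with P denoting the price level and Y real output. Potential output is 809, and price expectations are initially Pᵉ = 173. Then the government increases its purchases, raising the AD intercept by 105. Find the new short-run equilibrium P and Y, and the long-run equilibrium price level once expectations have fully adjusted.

Short run: P = 176, Y = 839. Long run: P = 182.

AD shifts right: new AD is Y = 1719 − 5P. With Pᵉ = 173, SRAS is Y = 10P − 921.
Short run: 1719 − 5P = 10P − 921 gives 2640 = 15P, so P = 176 and Y = 1719 − 5·176 = 839.
Y = 839 is above potential 809; expectations adjust and SRAS shifts left until Y = 809.
Long run: on the new AD curve, 809 = 1719 − 5P gives P = 182.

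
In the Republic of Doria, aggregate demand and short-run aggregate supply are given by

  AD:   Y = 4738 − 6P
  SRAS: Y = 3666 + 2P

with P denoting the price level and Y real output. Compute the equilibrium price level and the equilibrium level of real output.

Set AD = SRAS: 4738 − 6P = 3666 + 2P, so 1072 = 8P and P = 134.
Then Y = 4738 − 6·134 = 3934.

P = 134, Y = 3934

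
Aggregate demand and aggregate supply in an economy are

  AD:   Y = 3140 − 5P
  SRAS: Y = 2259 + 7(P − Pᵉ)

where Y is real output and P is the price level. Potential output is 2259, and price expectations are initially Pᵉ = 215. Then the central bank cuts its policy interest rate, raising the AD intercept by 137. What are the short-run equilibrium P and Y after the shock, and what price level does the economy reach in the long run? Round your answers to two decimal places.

AD shifts right: new AD is Y = 3277 − 5P. With Pᵉ = 215, SRAS is Y = 754 + 7P.
Short run: 3277 − 5P = 754 + 7P gives 2523 = 12P, so P = 210.25 and Y = 3277 − 5P = 2225.75.
Y = 2225.75 is below potential 2259; expectations adjust and SRAS shifts right until Y = 2259.
Long run: on the new AD curve, 2259 = 3277 − 5P gives P = 203.60.

Short run: P = 210.25, Y = 2225.75. Long run: P = 203.60.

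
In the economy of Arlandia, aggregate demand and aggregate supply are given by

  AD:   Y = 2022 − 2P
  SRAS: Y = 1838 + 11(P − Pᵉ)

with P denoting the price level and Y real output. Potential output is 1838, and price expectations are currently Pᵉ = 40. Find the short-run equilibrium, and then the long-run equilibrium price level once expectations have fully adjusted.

Short run: P = 48, Y = 1926. Long run: P = 92.

Short run: with Pᵉ = 40, SRAS is Y = 1398 + 11P. Setting AD = SRAS gives 624 = 13P, so P = 48 and Y = 2022 − 2·48 = 1926.
Output 1926 is above potential 1838, so over time expected prices rise and SRAS shifts left until Y returns to 1838.
Long run: Y = 1838 on the AD curve gives 1838 = 2022 − 2P, so P = 92.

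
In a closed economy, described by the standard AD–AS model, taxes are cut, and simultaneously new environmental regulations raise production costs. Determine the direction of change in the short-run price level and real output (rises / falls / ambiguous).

The first event is a positive demand shock: AD shifts right, which by itself pushes P up and Y up.
The second is an adverse supply shock: SRAS shifts left, which by itself pushes P up and Y down.
Both shocks push P up, so P rises. The two shocks push Y in opposite directions, so the effect on Y is ambiguous.

Price level: rises; output: ambiguous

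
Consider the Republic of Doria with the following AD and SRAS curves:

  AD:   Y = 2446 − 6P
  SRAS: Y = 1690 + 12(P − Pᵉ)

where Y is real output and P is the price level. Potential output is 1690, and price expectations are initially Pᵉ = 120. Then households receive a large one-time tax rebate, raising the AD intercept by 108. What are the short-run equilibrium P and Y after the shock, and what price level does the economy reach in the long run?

AD shifts right: new AD is Y = 2554 − 6P. With Pᵉ = 120, SRAS is Y = 250 + 12P.
Short run: 2554 − 6P = 250 + 12P gives 2304 = 18P, so P = 128 and Y = 2554 − 6·128 = 1786.
Y = 1786 is above potential 1690; expectations adjust and SRAS shifts left until Y = 1690.
Long run: on the new AD curve, 1690 = 2554 − 6P gives P = 144.

Short run: P = 128, Y = 1786. Long run: P = 144.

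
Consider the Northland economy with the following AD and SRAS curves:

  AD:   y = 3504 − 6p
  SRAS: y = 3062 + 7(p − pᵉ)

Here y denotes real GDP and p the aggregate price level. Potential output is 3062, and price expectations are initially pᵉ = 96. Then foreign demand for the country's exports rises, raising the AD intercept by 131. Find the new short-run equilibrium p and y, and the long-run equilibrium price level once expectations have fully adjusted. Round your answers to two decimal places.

Short run: p = 95.77, y = 3060.38. Long run: p = 95.50.

AD shifts right: new AD is y = 3635 − 6p. With pᵉ = 96, SRAS is y = 2390 + 7p.
Short run: 3635 − 6p = 2390 + 7p gives 1245 = 13p, so p = 95.77 and y = 3635 − 6p = 3060.38.
y = 3060.38 is below potential 3062; expectations adjust and SRAS shifts right until y = 3062.
Long run: on the new AD curve, 3062 = 3635 − 6p gives p = 95.50.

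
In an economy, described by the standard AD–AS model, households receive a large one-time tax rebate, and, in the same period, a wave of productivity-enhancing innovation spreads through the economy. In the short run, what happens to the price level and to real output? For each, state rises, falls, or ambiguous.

Price level: ambiguous; output: rises

The first event is a positive demand shock: AD shifts right, which by itself pushes P up and Y up.
The second is a favourable supply shock: SRAS shifts right, which by itself pushes P down and Y up.
The two shocks push P in opposite directions, so the effect on P is ambiguous. Both shocks push Y up, so Y rises.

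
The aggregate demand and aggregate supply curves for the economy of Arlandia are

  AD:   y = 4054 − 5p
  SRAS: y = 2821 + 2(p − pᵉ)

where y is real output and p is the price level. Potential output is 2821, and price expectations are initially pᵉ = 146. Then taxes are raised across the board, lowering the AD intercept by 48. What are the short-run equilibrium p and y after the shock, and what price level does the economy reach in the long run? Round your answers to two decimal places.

AD shifts left: new AD is y = 4006 − 5p. With pᵉ = 146, SRAS is y = 2529 + 2p.
Short run: 4006 − 5p = 2529 + 2p gives 1477 = 7p, so p = 211.00 and y = 4006 − 5p = 2951.00.
y = 2951.00 is above potential 2821; expectations adjust and SRAS shifts left until y = 2821.
Long run: on the new AD curve, 2821 = 4006 − 5p gives p = 237.00.

Short run: p = 211.00, y = 2951.00. Long run: p = 237.00.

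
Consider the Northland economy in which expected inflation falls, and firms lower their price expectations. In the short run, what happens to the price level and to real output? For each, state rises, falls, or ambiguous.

This is a favourable supply shock: SRAS shifts right.
Moving along the downward-sloping AD curve, P falls and Y rises.

Price level: falls; output: rises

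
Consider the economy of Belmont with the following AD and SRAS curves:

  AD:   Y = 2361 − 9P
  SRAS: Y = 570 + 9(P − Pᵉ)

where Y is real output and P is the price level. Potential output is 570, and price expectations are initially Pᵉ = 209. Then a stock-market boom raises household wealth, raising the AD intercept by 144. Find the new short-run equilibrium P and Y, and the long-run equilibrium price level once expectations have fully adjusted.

Short run: P = 212, Y = 597. Long run: P = 215.

AD shifts right: new AD is Y = 2505 − 9P. With Pᵉ = 209, SRAS is Y = 9P − 1311.
Short run: 2505 − 9P = 9P − 1311 gives 3816 = 18P, so P = 212 and Y = 2505 − 9·212 = 597.
Y = 597 is above potential 570; expectations adjust and SRAS shifts left until Y = 570.
Long run: on the new AD curve, 570 = 2505 − 9P gives P = 215.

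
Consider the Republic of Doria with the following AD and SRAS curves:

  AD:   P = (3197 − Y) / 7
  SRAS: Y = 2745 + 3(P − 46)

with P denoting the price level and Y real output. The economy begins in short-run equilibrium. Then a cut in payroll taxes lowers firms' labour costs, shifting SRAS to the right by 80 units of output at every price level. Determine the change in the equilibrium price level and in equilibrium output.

This is a positive supply shock: SRAS shifts right.
New SRAS: Y = 2687 + 3P.
Set AD = SRAS: 3197 − 7P = 2687 + 3P, so 510 = 10P and P = 51.
Y = 3197 − 7·51 = 2840.
Initially P = 59, Y = 2784, so ΔP = -8 and ΔY = +56.

ΔP = -8, ΔY = +56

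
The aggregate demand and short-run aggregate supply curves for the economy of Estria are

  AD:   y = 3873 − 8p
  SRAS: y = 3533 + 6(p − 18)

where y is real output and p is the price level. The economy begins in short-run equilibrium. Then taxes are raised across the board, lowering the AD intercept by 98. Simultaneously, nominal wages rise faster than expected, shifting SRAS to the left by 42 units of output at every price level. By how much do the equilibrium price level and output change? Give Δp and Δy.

After both shocks: AD is y = 3775 − 8p and SRAS is y = 3383 + 6p.
Setting them equal: 392 = 14p, so p = 28.
y = 3775 − 8·28 = 3551.
Initially p = 32, y = 3617, so Δp = -4 and Δy = -66.

Δp = -4, Δy = -66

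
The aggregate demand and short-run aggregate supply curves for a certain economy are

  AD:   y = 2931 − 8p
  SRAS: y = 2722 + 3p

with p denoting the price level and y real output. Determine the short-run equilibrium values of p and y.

p = 19, y = 2779

Set AD = SRAS: 2931 − 8p = 2722 + 3p, so 209 = 11p and p = 19.
Then y = 2931 − 8·19 = 2779.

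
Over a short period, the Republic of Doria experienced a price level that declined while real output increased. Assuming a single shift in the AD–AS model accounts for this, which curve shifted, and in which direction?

P fell and Y rose. An AD shift moves P and Y in the same direction; an SRAS shift moves them in opposite directions.
Here P and Y moved in opposite directions, so the SRAS curve shifted.
Since Y rose, SRAS shifted right.

SRAS shifted right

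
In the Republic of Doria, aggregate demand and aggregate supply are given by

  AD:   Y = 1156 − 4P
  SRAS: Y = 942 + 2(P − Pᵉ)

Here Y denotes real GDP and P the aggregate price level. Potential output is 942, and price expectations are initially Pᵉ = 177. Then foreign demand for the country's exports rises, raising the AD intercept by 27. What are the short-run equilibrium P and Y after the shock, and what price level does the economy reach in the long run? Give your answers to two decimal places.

Short run: P = 99.17, Y = 786.33. Long run: P = 60.25.

AD shifts right: new AD is Y = 1183 − 4P. With Pᵉ = 177, SRAS is Y = 588 + 2P.
Short run: 1183 − 4P = 588 + 2P gives 595 = 6P, so P = 99.17 and Y = 1183 − 4P = 786.33.
Y = 786.33 is below potential 942; expectations adjust and SRAS shifts right until Y = 942.
Long run: on the new AD curve, 942 = 1183 − 4P gives P = 60.25.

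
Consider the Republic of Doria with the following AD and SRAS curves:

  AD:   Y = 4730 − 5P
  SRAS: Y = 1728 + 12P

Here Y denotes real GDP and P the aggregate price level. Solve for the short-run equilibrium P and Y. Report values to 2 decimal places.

Set AD = SRAS: 4730 − 5P = 1728 + 12P, so 3002 = 17P and P = 176.59.
Substituting into AD, Y = 4730 − 5P = 3847.06.

P = 176.59, Y = 3847.06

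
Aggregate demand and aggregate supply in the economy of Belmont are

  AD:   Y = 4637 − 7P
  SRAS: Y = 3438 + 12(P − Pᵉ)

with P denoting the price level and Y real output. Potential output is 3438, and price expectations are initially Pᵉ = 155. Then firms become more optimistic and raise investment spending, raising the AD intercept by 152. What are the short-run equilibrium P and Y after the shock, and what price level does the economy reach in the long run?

Short run: P = 169, Y = 3606. Long run: P = 193.

AD shifts right: new AD is Y = 4789 − 7P. With Pᵉ = 155, SRAS is Y = 1578 + 12P.
Short run: 4789 − 7P = 1578 + 12P gives 3211 = 19P, so P = 169 and Y = 4789 − 7·169 = 3606.
Y = 3606 is above potential 3438; expectations adjust and SRAS shifts left until Y = 3438.
Long run: on the new AD curve, 3438 = 4789 − 7P gives P = 193.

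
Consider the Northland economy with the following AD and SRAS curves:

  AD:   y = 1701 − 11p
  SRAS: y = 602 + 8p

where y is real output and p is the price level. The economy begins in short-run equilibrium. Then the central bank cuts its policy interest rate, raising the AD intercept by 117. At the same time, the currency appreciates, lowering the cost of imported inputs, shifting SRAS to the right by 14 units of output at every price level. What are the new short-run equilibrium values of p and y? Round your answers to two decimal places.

p = 63.26, y = 1122.11

After both shocks: AD is y = 1818 − 11p and SRAS is y = 616 + 8p.
Setting them equal: 1202 = 19p, so p = 63.26.
Substituting into AD, y = 1122.11.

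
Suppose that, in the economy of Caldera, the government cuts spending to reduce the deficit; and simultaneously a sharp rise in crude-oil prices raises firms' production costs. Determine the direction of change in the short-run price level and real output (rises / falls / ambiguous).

Price level: ambiguous; output: falls

The first event is a negative demand shock: AD shifts left, which by itself pushes P down and Y down.
The second is an adverse supply shock: SRAS shifts left, which by itself pushes P up and Y down.
The two shocks push P in opposite directions, so the effect on P is ambiguous. Both shocks push Y down, so Y falls.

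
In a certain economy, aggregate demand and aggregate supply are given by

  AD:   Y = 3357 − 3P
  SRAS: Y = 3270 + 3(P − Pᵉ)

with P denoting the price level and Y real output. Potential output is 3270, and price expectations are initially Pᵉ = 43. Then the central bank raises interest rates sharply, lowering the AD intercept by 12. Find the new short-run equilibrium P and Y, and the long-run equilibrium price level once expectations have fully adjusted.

AD shifts left: new AD is Y = 3345 − 3P. With Pᵉ = 43, SRAS is Y = 3141 + 3P.
Short run: 3345 − 3P = 3141 + 3P gives 204 = 6P, so P = 34 and Y = 3345 − 3·34 = 3243.
Y = 3243 is below potential 3270; expectations adjust and SRAS shifts right until Y = 3270.
Long run: on the new AD curve, 3270 = 3345 − 3P gives P = 25.

Short run: P = 34, Y = 3243. Long run: P = 25.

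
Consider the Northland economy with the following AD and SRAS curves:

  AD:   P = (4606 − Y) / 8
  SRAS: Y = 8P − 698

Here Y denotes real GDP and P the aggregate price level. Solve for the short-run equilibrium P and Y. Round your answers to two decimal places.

P = 331.50, Y = 1954.00

Rearrange AD to Y = 4606 − 8P.
Set AD = SRAS: 4606 − 8P = 8P − 698, so 5304 = 16P and P = 331.50.
Substituting into AD, Y = 4606 − 8P = 1954.00.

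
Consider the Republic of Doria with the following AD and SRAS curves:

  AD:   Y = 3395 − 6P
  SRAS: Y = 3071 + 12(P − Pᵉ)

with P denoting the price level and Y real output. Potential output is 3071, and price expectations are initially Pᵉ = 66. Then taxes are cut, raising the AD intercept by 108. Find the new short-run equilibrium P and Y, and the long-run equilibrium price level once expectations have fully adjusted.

AD shifts right: new AD is Y = 3503 − 6P. With Pᵉ = 66, SRAS is Y = 2279 + 12P.
Short run: 3503 − 6P = 2279 + 12P gives 1224 = 18P, so P = 68 and Y = 3503 − 6·68 = 3095.
Y = 3095 is above potential 3071; expectations adjust and SRAS shifts left until Y = 3071.
Long run: on the new AD curve, 3071 = 3503 − 6P gives P = 72.

Short run: P = 68, Y = 3095. Long run: P = 72.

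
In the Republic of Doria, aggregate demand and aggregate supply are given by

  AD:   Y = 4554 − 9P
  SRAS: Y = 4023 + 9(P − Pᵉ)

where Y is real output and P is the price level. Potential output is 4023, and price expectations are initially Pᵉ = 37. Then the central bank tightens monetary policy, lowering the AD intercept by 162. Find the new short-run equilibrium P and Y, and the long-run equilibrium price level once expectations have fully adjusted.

AD shifts left: new AD is Y = 4392 − 9P. With Pᵉ = 37, SRAS is Y = 3690 + 9P.
Short run: 4392 − 9P = 3690 + 9P gives 702 = 18P, so P = 39 and Y = 4392 − 9·39 = 4041.
Y = 4041 is above potential 4023; expectations adjust and SRAS shifts left until Y = 4023.
Long run: on the new AD curve, 4023 = 4392 − 9P gives P = 41.

Short run: P = 39, Y = 4041. Long run: P = 41.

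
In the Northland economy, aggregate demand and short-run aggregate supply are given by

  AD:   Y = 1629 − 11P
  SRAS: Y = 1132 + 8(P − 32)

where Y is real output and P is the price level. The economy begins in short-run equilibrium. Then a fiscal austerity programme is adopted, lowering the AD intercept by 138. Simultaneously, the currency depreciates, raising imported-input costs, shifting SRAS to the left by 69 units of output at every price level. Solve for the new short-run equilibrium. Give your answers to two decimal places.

After both shocks: AD is Y = 1491 − 11P and SRAS is Y = 807 + 8P.
Setting them equal: 684 = 19P, so P = 36.00.
Substituting into AD, Y = 1095.00.

P = 36.00, Y = 1095.00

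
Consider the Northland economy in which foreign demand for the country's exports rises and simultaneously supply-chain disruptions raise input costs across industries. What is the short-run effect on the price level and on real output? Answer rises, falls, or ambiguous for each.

Price level: rises; output: ambiguous

The first event is a positive demand shock: AD shifts right, which by itself pushes P up and Y up.
The second is an adverse supply shock: SRAS shifts left, which by itself pushes P up and Y down.
Both shocks push P up, so P rises. The two shocks push Y in opposite directions, so the effect on Y is ambiguous.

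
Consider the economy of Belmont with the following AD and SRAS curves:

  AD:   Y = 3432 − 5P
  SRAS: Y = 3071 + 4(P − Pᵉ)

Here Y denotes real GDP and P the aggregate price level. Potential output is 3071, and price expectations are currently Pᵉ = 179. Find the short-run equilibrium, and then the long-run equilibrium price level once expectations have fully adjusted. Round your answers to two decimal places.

Short run: with Pᵉ = 179, SRAS is Y = 2355 + 4P. Setting AD = SRAS gives 1077 = 9P, so P = 119.67 and Y = 3432 − 5P = 2833.67.
Output 2833.67 is below potential 3071, so over time expected prices fall and SRAS shifts right until Y returns to 3071.
Long run: Y = 3071 on the AD curve gives 3071 = 3432 − 5P, so P = 72.20.

Short run: P = 119.67, Y = 2833.67. Long run: P = 72.20.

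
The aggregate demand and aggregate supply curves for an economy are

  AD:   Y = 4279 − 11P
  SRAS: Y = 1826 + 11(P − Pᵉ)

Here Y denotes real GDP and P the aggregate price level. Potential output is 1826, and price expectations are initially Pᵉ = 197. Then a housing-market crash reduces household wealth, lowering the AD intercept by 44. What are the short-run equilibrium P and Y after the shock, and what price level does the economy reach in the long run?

AD shifts left: new AD is Y = 4235 − 11P. With Pᵉ = 197, SRAS is Y = 11P − 341.
Short run: 4235 − 11P = 11P − 341 gives 4576 = 22P, so P = 208 and Y = 4235 − 11·208 = 1947.
Y = 1947 is above potential 1826; expectations adjust and SRAS shifts left until Y = 1826.
Long run: on the new AD curve, 1826 = 4235 − 11P gives P = 219.

Short run: P = 208, Y = 1947. Long run: P = 219.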